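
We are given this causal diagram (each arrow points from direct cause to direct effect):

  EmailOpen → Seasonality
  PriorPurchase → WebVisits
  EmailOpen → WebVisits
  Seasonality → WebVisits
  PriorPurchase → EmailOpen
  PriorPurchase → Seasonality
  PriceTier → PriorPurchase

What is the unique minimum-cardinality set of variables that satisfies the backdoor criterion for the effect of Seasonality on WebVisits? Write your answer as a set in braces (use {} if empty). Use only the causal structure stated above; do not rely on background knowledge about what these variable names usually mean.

{EmailOpen, PriorPurchase}

Variables eligible for adjustment (non-descendants of Seasonality, excluding Seasonality and WebVisits): {EmailOpen, PriceTier, PriorPurchase}.
Backdoor paths from Seasonality to WebVisits:
  P1: Seasonality <- PriorPurchase -> EmailOpen -> WebVisits
  P2: Seasonality <- PriorPurchase -> WebVisits
  P3: Seasonality <- EmailOpen <- PriorPurchase -> WebVisits
  P4: Seasonality <- EmailOpen -> WebVisits
The empty set is not sufficient: P1 (Seasonality <- PriorPurchase -> EmailOpen -> WebVisits) has no collider blocking it and no conditioned non-collider, so it is open.
Try {EmailOpen, PriorPurchase}:
  P1: blocked at fork node PriorPurchase ∈ conditioning set.
  P2: blocked at fork node PriorPurchase ∈ conditioning set.
  P3: blocked at chain node EmailOpen ∈ conditioning set.
  P4: blocked at fork node EmailOpen ∈ conditioning set.
{EmailOpen, PriorPurchase} contains no descendant of Seasonality and blocks every backdoor path.
Every element of {EmailOpen, PriorPurchase} is needed (dropping EmailOpen leaves P4 open; dropping PriorPurchase leaves P2 open), so no proper subset is valid.
Among all size-2 subsets of the eligible variables, only {EmailOpen, PriorPurchase} blocks every backdoor path, so it is the unique smallest valid adjustment set.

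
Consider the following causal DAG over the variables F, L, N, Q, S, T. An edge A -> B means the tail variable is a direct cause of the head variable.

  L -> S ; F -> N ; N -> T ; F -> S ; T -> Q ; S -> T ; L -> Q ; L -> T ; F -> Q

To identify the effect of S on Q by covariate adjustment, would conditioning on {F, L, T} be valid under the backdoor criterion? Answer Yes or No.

Backdoor paths from S to Q (paths whose first edge points into S):
  P1: S <- F -> N -> T <- L -> Q
  P2: S <- F -> N -> T -> Q
  P3: S <- F -> Q
  P4: S <- L -> T <- N <- F -> Q
  P5: S <- L -> T -> Q
  P6: S <- L -> Q
Condition 1 (no descendant of S in the set): FAILS — T is a descendant of S.
Condition 2 (every backdoor path blocked by {F, L, T}):
  P1: blocked at fork node F ∈ conditioning set.
  P2: blocked at fork node F ∈ conditioning set.
  P3: blocked at fork node F ∈ conditioning set.
  P4: blocked at fork node L ∈ conditioning set.
  P5: blocked at fork node L ∈ conditioning set.
  P6: blocked at fork node L ∈ conditioning set.
{F, L, T} does not satisfy the backdoor criterion.

No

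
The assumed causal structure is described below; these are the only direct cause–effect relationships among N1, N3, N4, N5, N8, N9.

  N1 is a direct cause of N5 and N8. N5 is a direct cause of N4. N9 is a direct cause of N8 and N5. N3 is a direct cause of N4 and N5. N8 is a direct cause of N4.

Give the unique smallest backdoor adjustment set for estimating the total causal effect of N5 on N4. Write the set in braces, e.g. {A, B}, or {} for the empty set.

{N3, N8}

Variables eligible for adjustment (non-descendants of N5, excluding N5 and N4): {N1, N3, N8, N9}.
Backdoor paths from N5 to N4:
  P1: N5 <- N1 -> N8 -> N4
  P2: N5 <- N9 -> N8 -> N4
  P3: N5 <- N3 -> N4
The empty set is not sufficient: P1 (N5 <- N1 -> N8 -> N4) has no collider blocking it and no conditioned non-collider, so it is open.
Try {N3, N8}:
  P1: blocked at chain node N8 ∈ conditioning set.
  P2: blocked at chain node N8 ∈ conditioning set.
  P3: blocked at fork node N3 ∈ conditioning set.
{N3, N8} contains no descendant of N5 and blocks every backdoor path.
Every element of {N3, N8} is needed (dropping N3 leaves P3 open; dropping N8 leaves P1 open), so no proper subset is valid.
Among all size-2 subsets of the eligible variables, only {N3, N8} blocks every backdoor path, so it is the unique smallest valid adjustment set.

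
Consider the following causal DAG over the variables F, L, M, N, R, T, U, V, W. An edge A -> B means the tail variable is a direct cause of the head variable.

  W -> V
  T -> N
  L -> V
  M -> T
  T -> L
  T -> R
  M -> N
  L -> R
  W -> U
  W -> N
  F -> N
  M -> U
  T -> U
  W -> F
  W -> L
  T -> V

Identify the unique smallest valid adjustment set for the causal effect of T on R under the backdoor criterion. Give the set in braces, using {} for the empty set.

Variables eligible for adjustment (non-descendants of T, excluding T and R): {F, M, W}.
Backdoor paths from T to R:
  P1: T <- M -> N <- W -> L -> R
  P2: T <- M -> N <- W -> V <- L -> R
  P3: T <- M -> N <- F <- W -> L -> R
  P4: T <- M -> N <- F <- W -> V <- L -> R
  P5: T <- M -> U <- W -> L -> R
  P6: T <- M -> U <- W -> V <- L -> R
Each backdoor path contains an unconditioned collider, so every path is already blocked with the empty conditioning set:
  P1: blocked at collider N (neither it nor any descendant is in the conditioning set).
  P2: blocked at collider N (neither it nor any descendant is in the conditioning set).
  P3: blocked at collider N (neither it nor any descendant is in the conditioning set).
  P4: blocked at collider N (neither it nor any descendant is in the conditioning set).
  P5: blocked at collider U (neither it nor any descendant is in the conditioning set).
  P6: blocked at collider U (neither it nor any descendant is in the conditioning set).
The empty set is therefore the unique smallest valid set.

{}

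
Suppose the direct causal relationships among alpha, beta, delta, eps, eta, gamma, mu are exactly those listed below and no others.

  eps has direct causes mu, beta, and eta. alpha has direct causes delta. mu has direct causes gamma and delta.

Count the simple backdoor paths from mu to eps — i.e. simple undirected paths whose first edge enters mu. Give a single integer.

0

A backdoor path from mu to eps is any simple undirected path whose first edge points into mu (i.e. leaves mu via a parent).
Parents of mu: {delta, gamma}.
No simple path from any parent of mu reaches eps without revisiting mu, so there are no backdoor paths.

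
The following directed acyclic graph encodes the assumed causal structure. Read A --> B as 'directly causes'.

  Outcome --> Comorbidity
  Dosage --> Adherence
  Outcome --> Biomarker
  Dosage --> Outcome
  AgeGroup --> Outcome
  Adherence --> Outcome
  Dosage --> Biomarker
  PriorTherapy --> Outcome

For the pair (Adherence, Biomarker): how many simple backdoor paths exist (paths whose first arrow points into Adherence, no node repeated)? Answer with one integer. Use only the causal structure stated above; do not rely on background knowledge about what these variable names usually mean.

2

A backdoor path from Adherence to Biomarker is any simple undirected path whose first edge points into Adherence (i.e. leaves Adherence via a parent).
Parents of Adherence: {Dosage}.
Enumerating:
  P1: Adherence <- Dosage -> Outcome -> Biomarker
  P2: Adherence <- Dosage -> Biomarker
That exhausts the simple backdoor paths. Count: 2.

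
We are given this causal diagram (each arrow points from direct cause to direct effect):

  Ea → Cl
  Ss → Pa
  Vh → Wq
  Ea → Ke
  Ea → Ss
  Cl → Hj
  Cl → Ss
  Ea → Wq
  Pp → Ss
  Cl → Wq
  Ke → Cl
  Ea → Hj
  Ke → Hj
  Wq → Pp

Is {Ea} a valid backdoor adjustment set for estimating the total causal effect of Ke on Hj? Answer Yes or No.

Yes

Backdoor paths from Ke to Hj (paths whose first edge points into Ke):
  P1: Ke <- Ea -> Cl -> Hj
  P2: Ke <- Ea -> Wq <- Cl -> Hj
  P3: Ke <- Ea -> Wq -> Pp -> Ss <- Cl -> Hj
  P4: Ke <- Ea -> Hj
  P5: Ke <- Ea -> Ss <- Cl -> Hj
  P6: Ke <- Ea -> Ss <- Pp <- Wq <- Cl -> Hj
Condition 1 (no descendant of Ke in the set): holds — descendants of Ke are {Cl, Hj, Pa, Pp, Ss, Wq}; none are in {Ea}.
Condition 2 (every backdoor path blocked by {Ea}):
  P1: blocked at fork node Ea ∈ conditioning set.
  P2: blocked at fork node Ea ∈ conditioning set.
  P3: blocked at fork node Ea ∈ conditioning set.
  P4: blocked at fork node Ea ∈ conditioning set.
  P5: blocked at fork node Ea ∈ conditioning set.
  P6: blocked at fork node Ea ∈ conditioning set.
{Ea} satisfies the backdoor criterion.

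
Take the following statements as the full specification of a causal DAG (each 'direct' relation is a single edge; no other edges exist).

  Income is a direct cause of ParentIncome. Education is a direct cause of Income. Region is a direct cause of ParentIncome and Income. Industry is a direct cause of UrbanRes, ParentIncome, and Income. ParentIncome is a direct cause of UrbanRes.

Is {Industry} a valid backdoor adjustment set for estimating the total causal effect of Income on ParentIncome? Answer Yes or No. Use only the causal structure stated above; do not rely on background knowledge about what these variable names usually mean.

Backdoor paths from Income to ParentIncome (paths whose first edge points into Income):
  P1: Income <- Region -> ParentIncome
  P2: Income <- Industry -> ParentIncome
  P3: Income <- Industry -> UrbanRes <- ParentIncome
Condition 1 (no descendant of Income in the set): holds — descendants of Income are {ParentIncome, UrbanRes}; none are in {Industry}.
Condition 2 (every backdoor path blocked by {Industry}):
  P1: open — no interior node is in the conditioning set.
  P2: blocked at fork node Industry ∈ conditioning set.
  P3: blocked at fork node Industry ∈ conditioning set.
{Industry} does not satisfy the backdoor criterion.

No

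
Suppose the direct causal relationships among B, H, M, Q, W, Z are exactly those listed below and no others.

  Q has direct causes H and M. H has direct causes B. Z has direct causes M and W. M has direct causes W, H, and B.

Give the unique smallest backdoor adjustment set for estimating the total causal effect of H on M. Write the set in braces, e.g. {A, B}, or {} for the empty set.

Variables eligible for adjustment (non-descendants of H, excluding H and M): {B, W}.
Backdoor paths from H to M:
  P1: H <- B -> M
The empty set is not sufficient: P1 (H <- B -> M) has no collider blocking it and no conditioned non-collider, so it is open.
Try {B}:
  P1: blocked at fork node B ∈ conditioning set.
{B} contains no descendant of H and blocks every backdoor path.
No other singleton works — e.g. {W} leaves P1 open — so {B} is the unique smallest valid adjustment set.

{B}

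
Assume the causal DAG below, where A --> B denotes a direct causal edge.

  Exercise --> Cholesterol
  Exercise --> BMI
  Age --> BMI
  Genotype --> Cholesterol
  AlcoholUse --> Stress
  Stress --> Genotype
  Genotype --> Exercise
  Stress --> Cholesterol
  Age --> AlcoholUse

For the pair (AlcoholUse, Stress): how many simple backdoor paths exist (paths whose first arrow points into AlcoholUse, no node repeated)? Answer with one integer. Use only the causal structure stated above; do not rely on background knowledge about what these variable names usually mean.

A backdoor path from AlcoholUse to Stress is any simple undirected path whose first edge points into AlcoholUse (i.e. leaves AlcoholUse via a parent).
Parents of AlcoholUse: {Age}.
Enumerating:
  P1: AlcoholUse <- Age -> BMI <- Exercise <- Genotype <- Stress
  P2: AlcoholUse <- Age -> BMI <- Exercise <- Genotype -> Cholesterol <- Stress
  P3: AlcoholUse <- Age -> BMI <- Exercise -> Cholesterol <- Stress
  P4: AlcoholUse <- Age -> BMI <- Exercise -> Cholesterol <- Genotype <- Stress
That exhausts the simple backdoor paths. Count: 4.

4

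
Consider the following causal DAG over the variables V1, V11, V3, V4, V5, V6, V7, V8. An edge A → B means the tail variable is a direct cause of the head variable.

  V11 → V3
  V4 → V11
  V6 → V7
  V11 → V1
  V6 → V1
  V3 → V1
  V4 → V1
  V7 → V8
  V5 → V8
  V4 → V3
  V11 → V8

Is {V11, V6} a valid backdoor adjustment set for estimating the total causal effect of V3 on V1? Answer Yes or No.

Backdoor paths from V3 to V1 (paths whose first edge points into V3):
  P1: V3 <- V4 -> V11 -> V8 <- V7 <- V6 -> V1
  P2: V3 <- V4 -> V11 -> V1
  P3: V3 <- V4 -> V1
  P4: V3 <- V11 <- V4 -> V1
  P5: V3 <- V11 -> V8 <- V7 <- V6 -> V1
  P6: V3 <- V11 -> V1
Condition 1 (no descendant of V3 in the set): holds — descendants of V3 are {V1}; none are in {V11, V6}.
Condition 2 (every backdoor path blocked by {V11, V6}):
  P1: blocked at chain node V11 ∈ conditioning set.
  P2: blocked at chain node V11 ∈ conditioning set.
  P3: open — no interior node is in the conditioning set.
  P4: blocked at chain node V11 ∈ conditioning set.
  P5: blocked at fork node V11 ∈ conditioning set.
  P6: blocked at fork node V11 ∈ conditioning set.
{V11, V6} does not satisfy the backdoor criterion.

No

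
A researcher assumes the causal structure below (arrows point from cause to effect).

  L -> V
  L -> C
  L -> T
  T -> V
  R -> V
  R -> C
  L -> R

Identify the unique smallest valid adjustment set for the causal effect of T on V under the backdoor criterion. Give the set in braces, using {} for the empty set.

{L}

Variables eligible for adjustment (non-descendants of T, excluding T and V): {C, L, R}.
Backdoor paths from T to V:
  P1: T <- L -> R -> V
  P2: T <- L -> V
  P3: T <- L -> C <- R -> V
The empty set is not sufficient: P1 (T <- L -> R -> V) has no collider blocking it and no conditioned non-collider, so it is open.
Try {L}:
  P1: blocked at fork node L ∈ conditioning set.
  P2: blocked at fork node L ∈ conditioning set.
  P3: blocked at fork node L ∈ conditioning set.
{L} contains no descendant of T and blocks every backdoor path.
No other singleton works — e.g. {R} leaves P2 open — so {L} is the unique smallest valid adjustment set.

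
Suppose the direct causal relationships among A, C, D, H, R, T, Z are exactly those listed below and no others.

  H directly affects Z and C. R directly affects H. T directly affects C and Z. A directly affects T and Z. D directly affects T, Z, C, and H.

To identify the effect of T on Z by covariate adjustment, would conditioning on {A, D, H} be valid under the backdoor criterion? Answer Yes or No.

Yes

Backdoor paths from T to Z (paths whose first edge points into T):
  P1: T <- A -> Z
  P2: T <- D -> H -> Z
  P3: T <- D -> Z
  P4: T <- D -> C <- H -> Z
Condition 1 (no descendant of T in the set): holds — descendants of T are {C, Z}; none are in {A, D, H}.
Condition 2 (every backdoor path blocked by {A, D, H}):
  P1: blocked at fork node A ∈ conditioning set.
  P2: blocked at fork node D ∈ conditioning set.
  P3: blocked at fork node D ∈ conditioning set.
  P4: blocked at fork node D ∈ conditioning set.
{A, D, H} satisfies the backdoor criterion.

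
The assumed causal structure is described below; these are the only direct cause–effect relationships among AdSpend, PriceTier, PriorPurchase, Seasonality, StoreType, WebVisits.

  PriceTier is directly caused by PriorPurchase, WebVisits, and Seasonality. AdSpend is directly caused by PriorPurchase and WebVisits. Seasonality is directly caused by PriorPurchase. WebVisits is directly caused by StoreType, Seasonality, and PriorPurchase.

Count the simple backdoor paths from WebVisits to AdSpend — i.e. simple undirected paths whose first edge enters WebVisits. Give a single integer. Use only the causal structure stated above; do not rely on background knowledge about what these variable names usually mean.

A backdoor path from WebVisits to AdSpend is any simple undirected path whose first edge points into WebVisits (i.e. leaves WebVisits via a parent).
Parents of WebVisits: {PriorPurchase, Seasonality, StoreType}.
Enumerating:
  P1: WebVisits <- PriorPurchase -> AdSpend
  P2: WebVisits <- Seasonality <- PriorPurchase -> AdSpend
  P3: WebVisits <- Seasonality -> PriceTier <- PriorPurchase -> AdSpend
That exhausts the simple backdoor paths. Count: 3.

3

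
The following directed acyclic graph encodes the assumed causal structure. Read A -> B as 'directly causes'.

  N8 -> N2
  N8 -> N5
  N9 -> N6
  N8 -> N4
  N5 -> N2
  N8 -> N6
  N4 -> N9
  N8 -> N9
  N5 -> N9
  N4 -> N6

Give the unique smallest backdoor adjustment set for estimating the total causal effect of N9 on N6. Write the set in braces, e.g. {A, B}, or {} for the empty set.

{N4, N8}

Variables eligible for adjustment (non-descendants of N9, excluding N9 and N6): {N2, N4, N5, N8}.
Backdoor paths from N9 to N6:
  P1: N9 <- N8 -> N4 -> N6
  P2: N9 <- N8 -> N6
  P3: N9 <- N4 <- N8 -> N6
  P4: N9 <- N4 -> N6
  P5: N9 <- N5 <- N8 -> N4 -> N6
  P6: N9 <- N5 <- N8 -> N6
  P7: N9 <- N5 -> N2 <- N8 -> N4 -> N6
  P8: N9 <- N5 -> N2 <- N8 -> N6
The empty set is not sufficient: P1 (N9 <- N8 -> N4 -> N6) has no collider blocking it and no conditioned non-collider, so it is open.
Try {N4, N8}:
  P1: blocked at fork node N8 ∈ conditioning set.
  P2: blocked at fork node N8 ∈ conditioning set.
  P3: blocked at chain node N4 ∈ conditioning set.
  P4: blocked at fork node N4 ∈ conditioning set.
  P5: blocked at fork node N8 ∈ conditioning set.
  P6: blocked at fork node N8 ∈ conditioning set.
  P7: blocked at collider N2 (neither it nor any descendant is in the conditioning set).
  P8: blocked at collider N2 (neither it nor any descendant is in the conditioning set).
{N4, N8} contains no descendant of N9 and blocks every backdoor path.
Every element of {N4, N8} is needed (dropping N4 leaves P4 open; dropping N8 leaves P2 open), so no proper subset is valid.
Among all size-2 subsets of the eligible variables, only {N4, N8} blocks every backdoor path, so it is the unique smallest valid adjustment set.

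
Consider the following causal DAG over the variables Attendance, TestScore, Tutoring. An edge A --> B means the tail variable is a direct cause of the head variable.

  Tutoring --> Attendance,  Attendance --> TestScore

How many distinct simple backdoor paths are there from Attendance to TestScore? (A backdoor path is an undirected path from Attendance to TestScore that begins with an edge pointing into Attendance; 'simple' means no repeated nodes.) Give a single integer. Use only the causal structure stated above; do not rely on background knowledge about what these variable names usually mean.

0

A backdoor path from Attendance to TestScore is any simple undirected path whose first edge points into Attendance (i.e. leaves Attendance via a parent).
Parents of Attendance: {Tutoring}.
No simple path from any parent of Attendance reaches TestScore without revisiting Attendance, so there are no backdoor paths.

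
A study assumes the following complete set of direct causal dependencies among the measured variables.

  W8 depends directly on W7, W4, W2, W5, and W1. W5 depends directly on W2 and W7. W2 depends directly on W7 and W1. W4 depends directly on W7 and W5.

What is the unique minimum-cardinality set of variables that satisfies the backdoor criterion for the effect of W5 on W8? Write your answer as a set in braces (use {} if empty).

Variables eligible for adjustment (non-descendants of W5, excluding W5 and W8): {W1, W2, W7}.
Backdoor paths from W5 to W8:
  P1: W5 <- W7 -> W2 <- W1 -> W8
  P2: W5 <- W7 -> W2 -> W8
  P3: W5 <- W7 -> W4 -> W8
  P4: W5 <- W7 -> W8
  P5: W5 <- W2 <- W1 -> W8
  P6: W5 <- W2 <- W7 -> W4 -> W8
  P7: W5 <- W2 <- W7 -> W8
  P8: W5 <- W2 -> W8
The empty set is not sufficient: P2 (W5 <- W7 -> W2 -> W8) has no collider blocking it and no conditioned non-collider, so it is open.
Try {W2, W7}:
  P1: blocked at fork node W7 ∈ conditioning set.
  P2: blocked at fork node W7 ∈ conditioning set.
  P3: blocked at fork node W7 ∈ conditioning set.
  P4: blocked at fork node W7 ∈ conditioning set.
  P5: blocked at chain node W2 ∈ conditioning set.
  P6: blocked at chain node W2 ∈ conditioning set.
  P7: blocked at chain node W2 ∈ conditioning set.
  P8: blocked at fork node W2 ∈ conditioning set.
{W2, W7} contains no descendant of W5 and blocks every backdoor path.
Every element of {W2, W7} is needed (dropping W2 leaves P5 open; dropping W7 leaves P1 open), so no proper subset is valid.
Among all size-2 subsets of the eligible variables, only {W2, W7} blocks every backdoor path, so it is the unique smallest valid adjustment set.

{W2, W7}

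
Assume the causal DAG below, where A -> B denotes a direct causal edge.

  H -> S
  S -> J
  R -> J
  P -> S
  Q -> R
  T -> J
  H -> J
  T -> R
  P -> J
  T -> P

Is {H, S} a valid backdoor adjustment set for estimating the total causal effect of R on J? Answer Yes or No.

No

Backdoor paths from R to J (paths whose first edge points into R):
  P1: R <- T -> P -> S <- H -> J
  P2: R <- T -> P -> S -> J
  P3: R <- T -> P -> J
  P4: R <- T -> J
Condition 1 (no descendant of R in the set): holds — descendants of R are {J}; none are in {H, S}.
Condition 2 (every backdoor path blocked by {H, S}):
  P1: blocked at fork node H ∈ conditioning set.
  P2: blocked at chain node S ∈ conditioning set.
  P3: open — no interior node is in the conditioning set.
  P4: open — no interior node is in the conditioning set.
{H, S} does not satisfy the backdoor criterion.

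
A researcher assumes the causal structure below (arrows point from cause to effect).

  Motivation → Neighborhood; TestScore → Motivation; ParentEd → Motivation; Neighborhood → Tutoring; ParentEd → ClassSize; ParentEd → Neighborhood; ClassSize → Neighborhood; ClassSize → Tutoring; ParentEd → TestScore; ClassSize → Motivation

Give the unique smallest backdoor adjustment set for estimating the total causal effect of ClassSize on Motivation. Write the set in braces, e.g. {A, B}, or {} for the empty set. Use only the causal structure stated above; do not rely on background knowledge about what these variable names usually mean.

Variables eligible for adjustment (non-descendants of ClassSize, excluding ClassSize and Motivation): {ParentEd, TestScore}.
Backdoor paths from ClassSize to Motivation:
  P1: ClassSize <- ParentEd -> TestScore -> Motivation
  P2: ClassSize <- ParentEd -> Motivation
  P3: ClassSize <- ParentEd -> Neighborhood <- Motivation
The empty set is not sufficient: P1 (ClassSize <- ParentEd -> TestScore -> Motivation) has no collider blocking it and no conditioned non-collider, so it is open.
Try {ParentEd}:
  P1: blocked at fork node ParentEd ∈ conditioning set.
  P2: blocked at fork node ParentEd ∈ conditioning set.
  P3: blocked at fork node ParentEd ∈ conditioning set.
{ParentEd} contains no descendant of ClassSize and blocks every backdoor path.
No other singleton works — e.g. {TestScore} leaves P2 open — so {ParentEd} is the unique smallest valid adjustment set.

{ParentEd}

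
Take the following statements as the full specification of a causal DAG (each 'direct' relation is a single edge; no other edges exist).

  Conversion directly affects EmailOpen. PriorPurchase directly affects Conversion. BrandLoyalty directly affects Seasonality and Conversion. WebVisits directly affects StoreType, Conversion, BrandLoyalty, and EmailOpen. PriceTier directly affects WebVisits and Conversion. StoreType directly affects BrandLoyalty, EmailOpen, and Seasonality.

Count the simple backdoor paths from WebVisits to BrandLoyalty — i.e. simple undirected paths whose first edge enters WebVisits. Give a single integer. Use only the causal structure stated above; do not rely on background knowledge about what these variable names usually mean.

A backdoor path from WebVisits to BrandLoyalty is any simple undirected path whose first edge points into WebVisits (i.e. leaves WebVisits via a parent).
Parents of WebVisits: {PriceTier}.
Enumerating:
  P1: WebVisits <- PriceTier -> Conversion <- BrandLoyalty
  P2: WebVisits <- PriceTier -> Conversion -> EmailOpen <- StoreType -> BrandLoyalty
  P3: WebVisits <- PriceTier -> Conversion -> EmailOpen <- StoreType -> Seasonality <- BrandLoyalty
That exhausts the simple backdoor paths. Count: 3.

3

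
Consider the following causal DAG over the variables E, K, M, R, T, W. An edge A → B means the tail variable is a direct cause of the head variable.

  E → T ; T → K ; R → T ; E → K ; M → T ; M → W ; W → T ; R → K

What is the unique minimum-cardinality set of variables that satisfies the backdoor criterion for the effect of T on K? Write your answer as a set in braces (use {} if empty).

{E, R}

Variables eligible for adjustment (non-descendants of T, excluding T and K): {E, M, R, W}.
Backdoor paths from T to K:
  P1: T <- R -> K
  P2: T <- E -> K
The empty set is not sufficient: P1 (T <- R -> K) has no collider blocking it and no conditioned non-collider, so it is open.
Try {E, R}:
  P1: blocked at fork node R ∈ conditioning set.
  P2: blocked at fork node E ∈ conditioning set.
{E, R} contains no descendant of T and blocks every backdoor path.
Every element of {E, R} is needed (dropping E leaves P2 open; dropping R leaves P1 open), so no proper subset is valid.
Among all size-2 subsets of the eligible variables, only {E, R} blocks every backdoor path, so it is the unique smallest valid adjustment set.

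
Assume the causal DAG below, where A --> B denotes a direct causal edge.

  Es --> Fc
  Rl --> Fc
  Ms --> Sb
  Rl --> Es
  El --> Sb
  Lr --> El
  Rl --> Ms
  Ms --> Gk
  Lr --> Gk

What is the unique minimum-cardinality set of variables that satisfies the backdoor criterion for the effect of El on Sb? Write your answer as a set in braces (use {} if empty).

Variables eligible for adjustment (non-descendants of El, excluding El and Sb): {Es, Fc, Gk, Lr, Ms, Rl}.
Backdoor paths from El to Sb:
  P1: El <- Lr -> Gk <- Ms -> Sb
Each backdoor path contains an unconditioned collider, so every path is already blocked with the empty conditioning set:
  P1: blocked at collider Gk (neither it nor any descendant is in the conditioning set).
The empty set is therefore the unique smallest valid set.

{}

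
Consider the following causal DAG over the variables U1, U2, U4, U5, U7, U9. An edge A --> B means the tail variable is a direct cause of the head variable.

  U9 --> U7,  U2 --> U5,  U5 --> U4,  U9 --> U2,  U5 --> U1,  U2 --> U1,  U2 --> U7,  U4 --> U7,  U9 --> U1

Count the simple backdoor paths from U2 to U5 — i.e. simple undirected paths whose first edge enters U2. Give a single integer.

2

A backdoor path from U2 to U5 is any simple undirected path whose first edge points into U2 (i.e. leaves U2 via a parent).
Parents of U2: {U9}.
Enumerating:
  P1: U2 <- U9 -> U7 <- U4 <- U5
  P2: U2 <- U9 -> U1 <- U5
That exhausts the simple backdoor paths. Count: 2.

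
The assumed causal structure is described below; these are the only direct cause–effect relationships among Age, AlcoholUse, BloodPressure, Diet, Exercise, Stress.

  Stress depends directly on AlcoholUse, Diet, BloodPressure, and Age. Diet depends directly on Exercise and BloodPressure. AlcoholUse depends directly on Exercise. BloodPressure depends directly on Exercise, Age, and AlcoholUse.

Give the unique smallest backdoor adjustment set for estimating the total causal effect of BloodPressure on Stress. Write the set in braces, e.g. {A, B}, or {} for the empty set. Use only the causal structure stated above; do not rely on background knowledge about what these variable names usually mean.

{Age, AlcoholUse, Exercise}

Variables eligible for adjustment (non-descendants of BloodPressure, excluding BloodPressure and Stress): {Age, AlcoholUse, Exercise}.
Backdoor paths from BloodPressure to Stress:
  P1: BloodPressure <- Exercise -> AlcoholUse -> Stress
  P2: BloodPressure <- Exercise -> Diet -> Stress
  P3: BloodPressure <- Age -> Stress
  P4: BloodPressure <- AlcoholUse <- Exercise -> Diet -> Stress
  P5: BloodPressure <- AlcoholUse -> Stress
The empty set is not sufficient: P1 (BloodPressure <- Exercise -> AlcoholUse -> Stress) has no collider blocking it and no conditioned non-collider, so it is open.
Try {Age, AlcoholUse, Exercise}:
  P1: blocked at fork node Exercise ∈ conditioning set.
  P2: blocked at fork node Exercise ∈ conditioning set.
  P3: blocked at fork node Age ∈ conditioning set.
  P4: blocked at chain node AlcoholUse ∈ conditioning set.
  P5: blocked at fork node AlcoholUse ∈ conditioning set.
{Age, AlcoholUse, Exercise} contains no descendant of BloodPressure and blocks every backdoor path.
Every element of {Age, AlcoholUse, Exercise} is needed (dropping Age leaves P3 open; dropping AlcoholUse leaves P5 open; dropping Exercise leaves P2 open), so no proper subset is valid.
Among all size-3 subsets of the eligible variables, only {Age, AlcoholUse, Exercise} blocks every backdoor path, so it is the unique smallest valid adjustment set.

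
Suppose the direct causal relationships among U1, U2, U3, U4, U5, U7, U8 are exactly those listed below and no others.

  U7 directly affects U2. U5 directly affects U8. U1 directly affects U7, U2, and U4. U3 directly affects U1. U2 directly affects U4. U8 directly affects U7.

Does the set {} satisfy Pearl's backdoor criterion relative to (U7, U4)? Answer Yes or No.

No

Backdoor paths from U7 to U4 (paths whose first edge points into U7):
  P1: U7 <- U1 -> U2 -> U4
  P2: U7 <- U1 -> U4
Condition 1 (no descendant of U7 in the set): holds — descendants of U7 are {U2, U4}; none are in {}.
Condition 2 (every backdoor path blocked by {}):
  P1: open — no interior node is in the conditioning set.
  P2: open — no interior node is in the conditioning set.
{} does not satisfy the backdoor criterion.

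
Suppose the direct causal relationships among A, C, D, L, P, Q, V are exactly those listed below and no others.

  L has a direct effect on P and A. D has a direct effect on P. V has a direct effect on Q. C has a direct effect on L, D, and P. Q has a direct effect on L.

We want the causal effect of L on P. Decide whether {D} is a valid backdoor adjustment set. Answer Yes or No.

Backdoor paths from L to P (paths whose first edge points into L):
  P1: L <- C -> D -> P
  P2: L <- C -> P
Condition 1 (no descendant of L in the set): holds — descendants of L are {A, P}; none are in {D}.
Condition 2 (every backdoor path blocked by {D}):
  P1: blocked at chain node D ∈ conditioning set.
  P2: open — no interior node is in the conditioning set.
{D} does not satisfy the backdoor criterion.

No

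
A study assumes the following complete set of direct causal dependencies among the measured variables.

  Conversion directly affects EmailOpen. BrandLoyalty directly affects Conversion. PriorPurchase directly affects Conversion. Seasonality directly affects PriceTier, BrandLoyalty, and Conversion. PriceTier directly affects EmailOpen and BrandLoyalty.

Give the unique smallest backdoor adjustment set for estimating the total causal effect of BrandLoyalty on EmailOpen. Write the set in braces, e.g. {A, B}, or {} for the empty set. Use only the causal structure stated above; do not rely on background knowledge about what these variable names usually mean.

{PriceTier, Seasonality}

Variables eligible for adjustment (non-descendants of BrandLoyalty, excluding BrandLoyalty and EmailOpen): {PriceTier, PriorPurchase, Seasonality}.
Backdoor paths from BrandLoyalty to EmailOpen:
  P1: BrandLoyalty <- Seasonality -> PriceTier -> EmailOpen
  P2: BrandLoyalty <- Seasonality -> Conversion -> EmailOpen
  P3: BrandLoyalty <- PriceTier <- Seasonality -> Conversion -> EmailOpen
  P4: BrandLoyalty <- PriceTier -> EmailOpen
The empty set is not sufficient: P1 (BrandLoyalty <- Seasonality -> PriceTier -> EmailOpen) has no collider blocking it and no conditioned non-collider, so it is open.
Try {PriceTier, Seasonality}:
  P1: blocked at fork node Seasonality ∈ conditioning set.
  P2: blocked at fork node Seasonality ∈ conditioning set.
  P3: blocked at chain node PriceTier ∈ conditioning set.
  P4: blocked at fork node PriceTier ∈ conditioning set.
{PriceTier, Seasonality} contains no descendant of BrandLoyalty and blocks every backdoor path.
Every element of {PriceTier, Seasonality} is needed (dropping PriceTier leaves P4 open; dropping Seasonality leaves P2 open), so no proper subset is valid.
Among all size-2 subsets of the eligible variables, only {PriceTier, Seasonality} blocks every backdoor path, so it is the unique smallest valid adjustment set.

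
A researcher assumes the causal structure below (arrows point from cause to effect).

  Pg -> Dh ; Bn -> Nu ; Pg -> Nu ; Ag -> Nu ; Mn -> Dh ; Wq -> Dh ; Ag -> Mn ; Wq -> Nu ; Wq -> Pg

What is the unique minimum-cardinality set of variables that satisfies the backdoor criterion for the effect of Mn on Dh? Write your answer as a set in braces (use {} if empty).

{}

Variables eligible for adjustment (non-descendants of Mn, excluding Mn and Dh): {Ag, Bn, Nu, Pg, Wq}.
Backdoor paths from Mn to Dh:
  P1: Mn <- Ag -> Nu <- Wq -> Pg -> Dh
  P2: Mn <- Ag -> Nu <- Wq -> Dh
  P3: Mn <- Ag -> Nu <- Pg <- Wq -> Dh
  P4: Mn <- Ag -> Nu <- Pg -> Dh
Each backdoor path contains an unconditioned collider, so every path is already blocked with the empty conditioning set:
  P1: blocked at collider Nu (neither it nor any descendant is in the conditioning set).
  P2: blocked at collider Nu (neither it nor any descendant is in the conditioning set).
  P3: blocked at collider Nu (neither it nor any descendant is in the conditioning set).
  P4: blocked at collider Nu (neither it nor any descendant is in the conditioning set).
The empty set is therefore the unique smallest valid set.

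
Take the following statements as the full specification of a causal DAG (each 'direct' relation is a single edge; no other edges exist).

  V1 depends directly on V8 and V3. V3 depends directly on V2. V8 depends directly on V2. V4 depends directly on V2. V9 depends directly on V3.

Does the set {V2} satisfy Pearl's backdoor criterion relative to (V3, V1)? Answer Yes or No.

Yes

Backdoor paths from V3 to V1 (paths whose first edge points into V3):
  P1: V3 <- V2 -> V8 -> V1
Condition 1 (no descendant of V3 in the set): holds — descendants of V3 are {V1, V9}; none are in {V2}.
Condition 2 (every backdoor path blocked by {V2}):
  P1: blocked at fork node V2 ∈ conditioning set.
{V2} satisfies the backdoor criterion.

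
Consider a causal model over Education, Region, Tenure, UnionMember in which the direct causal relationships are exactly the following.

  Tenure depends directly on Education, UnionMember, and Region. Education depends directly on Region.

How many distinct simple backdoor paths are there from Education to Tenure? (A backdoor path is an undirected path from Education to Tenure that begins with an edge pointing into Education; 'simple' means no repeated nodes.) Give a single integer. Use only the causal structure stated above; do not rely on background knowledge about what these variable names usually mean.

A backdoor path from Education to Tenure is any simple undirected path whose first edge points into Education (i.e. leaves Education via a parent).
Parents of Education: {Region}.
Enumerating:
  P1: Education <- Region -> Tenure
That exhausts the simple backdoor paths. Count: 1.

1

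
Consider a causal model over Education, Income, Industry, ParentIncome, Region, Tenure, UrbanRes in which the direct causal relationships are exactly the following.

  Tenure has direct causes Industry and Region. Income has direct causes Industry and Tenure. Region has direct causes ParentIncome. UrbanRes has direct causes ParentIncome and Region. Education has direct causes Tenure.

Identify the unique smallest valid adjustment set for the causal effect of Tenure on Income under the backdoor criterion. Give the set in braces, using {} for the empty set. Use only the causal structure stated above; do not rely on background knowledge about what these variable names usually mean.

Variables eligible for adjustment (non-descendants of Tenure, excluding Tenure and Income): {Industry, ParentIncome, Region, UrbanRes}.
Backdoor paths from Tenure to Income:
  P1: Tenure <- Industry -> Income
The empty set is not sufficient: P1 (Tenure <- Industry -> Income) has no collider blocking it and no conditioned non-collider, so it is open.
Try {Industry}:
  P1: blocked at fork node Industry ∈ conditioning set.
{Industry} contains no descendant of Tenure and blocks every backdoor path.
No other singleton works — e.g. {ParentIncome} leaves P1 open — so {Industry} is the unique smallest valid adjustment set.

{Industry}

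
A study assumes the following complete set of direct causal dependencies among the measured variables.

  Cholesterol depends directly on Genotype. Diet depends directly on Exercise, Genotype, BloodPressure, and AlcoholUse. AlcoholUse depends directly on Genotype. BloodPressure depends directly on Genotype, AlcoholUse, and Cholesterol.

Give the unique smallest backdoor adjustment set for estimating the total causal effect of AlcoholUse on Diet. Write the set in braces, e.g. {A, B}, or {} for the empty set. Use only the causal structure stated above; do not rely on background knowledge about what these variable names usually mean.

{Genotype}

Variables eligible for adjustment (non-descendants of AlcoholUse, excluding AlcoholUse and Diet): {Cholesterol, Exercise, Genotype}.
Backdoor paths from AlcoholUse to Diet:
  P1: AlcoholUse <- Genotype -> Cholesterol -> BloodPressure -> Diet
  P2: AlcoholUse <- Genotype -> BloodPressure -> Diet
  P3: AlcoholUse <- Genotype -> Diet
The empty set is not sufficient: P1 (AlcoholUse <- Genotype -> Cholesterol -> BloodPressure -> Diet) has no collider blocking it and no conditioned non-collider, so it is open.
Try {Genotype}:
  P1: blocked at fork node Genotype ∈ conditioning set.
  P2: blocked at fork node Genotype ∈ conditioning set.
  P3: blocked at fork node Genotype ∈ conditioning set.
{Genotype} contains no descendant of AlcoholUse and blocks every backdoor path.
No other singleton works — e.g. {Cholesterol} leaves P2 open — so {Genotype} is the unique smallest valid adjustment set.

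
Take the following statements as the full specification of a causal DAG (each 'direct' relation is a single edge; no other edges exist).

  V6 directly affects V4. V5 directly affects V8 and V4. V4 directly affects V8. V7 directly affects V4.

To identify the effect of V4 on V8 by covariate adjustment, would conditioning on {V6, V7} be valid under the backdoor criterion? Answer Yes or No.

Backdoor paths from V4 to V8 (paths whose first edge points into V4):
  P1: V4 <- V5 -> V8
Condition 1 (no descendant of V4 in the set): holds — descendants of V4 are {V8}; none are in {V6, V7}.
Condition 2 (every backdoor path blocked by {V6, V7}):
  P1: open — no interior node is in the conditioning set.
{V6, V7} does not satisfy the backdoor criterion.

No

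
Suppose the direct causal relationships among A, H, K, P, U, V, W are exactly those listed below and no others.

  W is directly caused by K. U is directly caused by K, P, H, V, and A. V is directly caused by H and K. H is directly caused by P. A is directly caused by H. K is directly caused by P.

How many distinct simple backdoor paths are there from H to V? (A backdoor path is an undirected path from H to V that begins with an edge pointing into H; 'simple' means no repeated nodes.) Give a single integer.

A backdoor path from H to V is any simple undirected path whose first edge points into H (i.e. leaves H via a parent).
Parents of H: {P}.
Enumerating:
  P1: H <- P -> K -> V
  P2: H <- P -> K -> U <- V
  P3: H <- P -> U <- K -> V
  P4: H <- P -> U <- V
That exhausts the simple backdoor paths. Count: 4.

4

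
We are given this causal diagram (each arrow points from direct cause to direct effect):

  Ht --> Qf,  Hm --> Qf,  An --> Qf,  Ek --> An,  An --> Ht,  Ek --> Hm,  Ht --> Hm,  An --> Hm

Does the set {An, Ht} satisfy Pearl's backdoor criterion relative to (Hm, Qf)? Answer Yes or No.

Yes

Backdoor paths from Hm to Qf (paths whose first edge points into Hm):
  P1: Hm <- Ek -> An -> Ht -> Qf
  P2: Hm <- Ek -> An -> Qf
  P3: Hm <- An -> Ht -> Qf
  P4: Hm <- An -> Qf
  P5: Hm <- Ht <- An -> Qf
  P6: Hm <- Ht -> Qf
Condition 1 (no descendant of Hm in the set): holds — descendants of Hm are {Qf}; none are in {An, Ht}.
Condition 2 (every backdoor path blocked by {An, Ht}):
  P1: blocked at chain node An ∈ conditioning set.
  P2: blocked at chain node An ∈ conditioning set.
  P3: blocked at fork node An ∈ conditioning set.
  P4: blocked at fork node An ∈ conditioning set.
  P5: blocked at chain node Ht ∈ conditioning set.
  P6: blocked at fork node Ht ∈ conditioning set.
{An, Ht} satisfies the backdoor criterion.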